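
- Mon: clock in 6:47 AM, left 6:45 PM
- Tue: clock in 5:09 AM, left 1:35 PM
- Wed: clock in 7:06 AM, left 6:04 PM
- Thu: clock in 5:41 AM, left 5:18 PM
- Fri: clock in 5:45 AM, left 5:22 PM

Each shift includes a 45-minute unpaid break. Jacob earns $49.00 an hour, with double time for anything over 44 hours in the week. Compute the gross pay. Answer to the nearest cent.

$2827.30

Mon: 6:47 AM–6:45 PM = 11 h 58 min; less 45 min break → 11 h 13 min
Tue: 5:09 AM–1:35 PM = 8 h 26 min; less 45 min break → 7 h 41 min
Wed: 7:06 AM–6:04 PM = 10 h 58 min; less 45 min break → 10 h 13 min
Thu: 5:41 AM–5:18 PM = 11 h 37 min; less 45 min break → 10 h 52 min
Fri: 5:45 AM–5:22 PM = 11 h 37 min; less 45 min break → 10 h 52 min
Total worked: 50 h 51 min = 3051 min.
Regular 44 h 0 min = 2640 min at $49.00/h; overtime 6 h 51 min = 411 min at $98.00/h.
Pay = (2640 × $49.00 + 411 × $98.00) ÷ 60 = $2827.30.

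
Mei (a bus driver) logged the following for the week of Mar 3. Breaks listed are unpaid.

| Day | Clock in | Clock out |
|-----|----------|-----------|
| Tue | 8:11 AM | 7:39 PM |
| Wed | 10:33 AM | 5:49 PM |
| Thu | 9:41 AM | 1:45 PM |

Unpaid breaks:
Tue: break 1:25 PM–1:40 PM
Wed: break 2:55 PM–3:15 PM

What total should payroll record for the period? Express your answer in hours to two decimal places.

Tue: 8:11 AM–7:39 PM = 11 h 28 min; less 15 min break → 11 h 13 min
Wed: 10:33 AM–5:49 PM = 7 h 16 min; less 20 min break → 6 h 56 min
Thu: 9:41 AM–1:45 PM = 4 h 4 min
Total: 11 h 13 min + 6 h 56 min + 4 h 4 min = 22 h 13 min.

22.22 hours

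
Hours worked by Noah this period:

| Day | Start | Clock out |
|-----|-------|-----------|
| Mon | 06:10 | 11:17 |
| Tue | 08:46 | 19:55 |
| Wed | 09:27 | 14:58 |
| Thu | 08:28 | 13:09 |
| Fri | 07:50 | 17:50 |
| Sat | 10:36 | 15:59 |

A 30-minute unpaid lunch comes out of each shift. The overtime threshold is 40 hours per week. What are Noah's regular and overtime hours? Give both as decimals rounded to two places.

Regular 38.85 hours, overtime 0.00 hours

Mon: 06:10–11:17 = 5 h 7 min; less 30 min break → 4 h 37 min
Tue: 08:46–19:55 = 11 h 9 min; less 30 min break → 10 h 39 min
Wed: 09:27–14:58 = 5 h 31 min; less 30 min break → 5 h 1 min
Thu: 08:28–13:09 = 4 h 41 min; less 30 min break → 4 h 11 min
Fri: 07:50–17:50 = 10 h 0 min; less 30 min break → 9 h 30 min
Sat: 10:36–15:59 = 5 h 23 min; less 30 min break → 4 h 53 min
Total worked: 38 h 51 min = 38.85 h.
Threshold 40 h → overtime 0 h 0 min, regular 38 h 51 min.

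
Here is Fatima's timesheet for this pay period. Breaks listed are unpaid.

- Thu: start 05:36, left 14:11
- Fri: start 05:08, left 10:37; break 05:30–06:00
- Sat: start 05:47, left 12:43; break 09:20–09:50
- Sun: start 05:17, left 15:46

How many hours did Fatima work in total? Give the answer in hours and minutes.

30 h 29 min

Thu: 05:36–14:11 = 8 h 35 min
Fri: 05:08–10:37 = 5 h 29 min; less 30 min break → 4 h 59 min
Sat: 05:47–12:43 = 6 h 56 min; less 30 min break → 6 h 26 min
Sun: 05:17–15:46 = 10 h 29 min
Total: 8 h 35 min + 4 h 59 min + 6 h 26 min + 10 h 29 min = 30 h 29 min.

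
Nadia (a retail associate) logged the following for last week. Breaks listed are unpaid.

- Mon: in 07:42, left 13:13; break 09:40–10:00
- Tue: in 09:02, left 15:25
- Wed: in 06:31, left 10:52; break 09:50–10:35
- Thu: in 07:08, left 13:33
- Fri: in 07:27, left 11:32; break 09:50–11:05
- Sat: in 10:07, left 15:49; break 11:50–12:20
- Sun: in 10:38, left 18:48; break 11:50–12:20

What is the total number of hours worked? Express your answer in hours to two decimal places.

Mon: 07:42–13:13 = 5 h 31 min; less 20 min break → 5 h 11 min
Tue: 09:02–15:25 = 6 h 23 min
Wed: 06:31–10:52 = 4 h 21 min; less 45 min break → 3 h 36 min
Thu: 07:08–13:33 = 6 h 25 min
Fri: 07:27–11:32 = 4 h 5 min; less 75 min break → 2 h 50 min
Sat: 10:07–15:49 = 5 h 42 min; less 30 min break → 5 h 12 min
Sun: 10:38–18:48 = 8 h 10 min; less 30 min break → 7 h 40 min
Total: 5 h 11 min + 6 h 23 min + 3 h 36 min + 6 h 25 min + 2 h 50 min + 5 h 12 min + 7 h 40 min = 37 h 17 min.

37.28 hours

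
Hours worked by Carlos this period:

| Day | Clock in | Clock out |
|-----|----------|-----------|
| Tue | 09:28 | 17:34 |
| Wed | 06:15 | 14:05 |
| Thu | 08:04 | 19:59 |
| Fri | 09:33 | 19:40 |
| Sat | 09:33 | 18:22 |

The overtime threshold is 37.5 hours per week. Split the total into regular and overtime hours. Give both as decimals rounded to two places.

Tue: 09:28–17:34 = 8 h 6 min
Wed: 06:15–14:05 = 7 h 50 min
Thu: 08:04–19:59 = 11 h 55 min
Fri: 09:33–19:40 = 10 h 7 min
Sat: 09:33–18:22 = 8 h 49 min
Total worked: 46 h 47 min = 46.78 h.
Threshold 37.5 h → overtime 9 h 17 min, regular 37 h 30 min.

Regular 37.50 hours, overtime 9.28 hours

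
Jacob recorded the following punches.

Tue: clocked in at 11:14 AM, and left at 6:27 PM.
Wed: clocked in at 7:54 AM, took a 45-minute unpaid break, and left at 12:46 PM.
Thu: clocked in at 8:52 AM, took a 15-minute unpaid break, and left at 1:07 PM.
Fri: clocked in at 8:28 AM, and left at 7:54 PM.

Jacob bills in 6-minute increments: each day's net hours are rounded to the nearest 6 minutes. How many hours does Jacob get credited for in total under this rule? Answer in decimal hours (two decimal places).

Tue: 11:14 AM–6:27 PM = 7 h 13 min → rounds to 7 h 12 min
Wed: 7:54 AM–12:46 PM = 4 h 52 min − 45 min = 4 h 7 min → rounds to 4 h 6 min
Thu: 8:52 AM–1:07 PM = 4 h 15 min − 15 min = 4 h 0 min → rounds to 4 h 0 min
Fri: 8:28 AM–7:54 PM = 11 h 26 min → rounds to 11 h 24 min
Total credited: 26 h 42 min.

26.70 hours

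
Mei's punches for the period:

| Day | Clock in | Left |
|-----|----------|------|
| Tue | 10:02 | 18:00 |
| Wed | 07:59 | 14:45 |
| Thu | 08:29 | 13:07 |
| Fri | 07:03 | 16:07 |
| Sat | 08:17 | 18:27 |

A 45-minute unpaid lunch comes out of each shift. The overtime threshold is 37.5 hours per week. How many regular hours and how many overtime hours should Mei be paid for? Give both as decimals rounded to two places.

Regular 34.85 hours, overtime 0.00 hours

Tue: 10:02–18:00 = 7 h 58 min; less 45 min break → 7 h 13 min
Wed: 07:59–14:45 = 6 h 46 min; less 45 min break → 6 h 1 min
Thu: 08:29–13:07 = 4 h 38 min; less 45 min break → 3 h 53 min
Fri: 07:03–16:07 = 9 h 4 min; less 45 min break → 8 h 19 min
Sat: 08:17–18:27 = 10 h 10 min; less 45 min break → 9 h 25 min
Total worked: 34 h 51 min = 34.85 h.
Threshold 37.5 h → overtime 0 h 0 min, regular 34 h 51 min.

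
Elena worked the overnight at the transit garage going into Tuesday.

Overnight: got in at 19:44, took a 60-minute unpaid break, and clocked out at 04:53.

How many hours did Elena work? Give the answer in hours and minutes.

8 h 9 min

Overnight: 19:44 → midnight = 4 h 16 min; midnight → 04:53 = 4 h 53 min; span 9 h 9 min; less 60 min break → 8 h 9 min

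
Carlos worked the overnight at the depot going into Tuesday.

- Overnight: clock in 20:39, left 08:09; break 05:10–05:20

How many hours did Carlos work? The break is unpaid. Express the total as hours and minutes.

11 h 20 min

Overnight: 20:39 → midnight = 3 h 21 min; midnight → 08:09 = 8 h 9 min; span 11 h 30 min; less 10 min break → 11 h 20 min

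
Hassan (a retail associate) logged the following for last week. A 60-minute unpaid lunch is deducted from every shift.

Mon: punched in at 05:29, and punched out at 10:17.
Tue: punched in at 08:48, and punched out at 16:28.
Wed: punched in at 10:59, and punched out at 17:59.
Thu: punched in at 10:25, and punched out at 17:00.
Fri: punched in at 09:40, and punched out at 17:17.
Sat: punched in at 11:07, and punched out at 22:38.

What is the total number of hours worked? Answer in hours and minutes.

39 h 11 min

Mon: 05:29–10:17 = 4 h 48 min; less 60 min break → 3 h 48 min
Tue: 08:48–16:28 = 7 h 40 min; less 60 min break → 6 h 40 min
Wed: 10:59–17:59 = 7 h 0 min; less 60 min break → 6 h 0 min
Thu: 10:25–17:00 = 6 h 35 min; less 60 min break → 5 h 35 min
Fri: 09:40–17:17 = 7 h 37 min; less 60 min break → 6 h 37 min
Sat: 11:07–22:38 = 11 h 31 min; less 60 min break → 10 h 31 min
Total: 3 h 48 min + 6 h 40 min + 6 h 0 min + 5 h 35 min + 6 h 37 min + 10 h 31 min = 39 h 11 min.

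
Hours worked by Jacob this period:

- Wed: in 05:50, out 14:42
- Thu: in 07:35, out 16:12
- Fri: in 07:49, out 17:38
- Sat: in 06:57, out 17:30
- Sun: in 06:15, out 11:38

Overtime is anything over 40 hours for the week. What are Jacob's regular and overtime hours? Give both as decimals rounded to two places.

Regular 40.00 hours, overtime 3.23 hours

Wed: 05:50–14:42 = 8 h 52 min
Thu: 07:35–16:12 = 8 h 37 min
Fri: 07:49–17:38 = 9 h 49 min
Sat: 06:57–17:30 = 10 h 33 min
Sun: 06:15–11:38 = 5 h 23 min
Total worked: 43 h 14 min = 43.23 h.
Threshold 40 h → overtime 3 h 14 min, regular 40 h 0 min.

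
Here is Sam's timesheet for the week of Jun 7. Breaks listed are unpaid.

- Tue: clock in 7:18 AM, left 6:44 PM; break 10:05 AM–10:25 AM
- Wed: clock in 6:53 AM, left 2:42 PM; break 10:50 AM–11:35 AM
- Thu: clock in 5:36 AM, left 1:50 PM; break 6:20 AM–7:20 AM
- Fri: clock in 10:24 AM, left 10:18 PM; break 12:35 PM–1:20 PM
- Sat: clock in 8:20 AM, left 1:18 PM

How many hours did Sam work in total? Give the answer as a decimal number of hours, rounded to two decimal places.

41.52 hours

Tue: 7:18 AM–6:44 PM = 11 h 26 min; less 20 min break → 11 h 6 min
Wed: 6:53 AM–2:42 PM = 7 h 49 min; less 45 min break → 7 h 4 min
Thu: 5:36 AM–1:50 PM = 8 h 14 min; less 60 min break → 7 h 14 min
Fri: 10:24 AM–10:18 PM = 11 h 54 min; less 45 min break → 11 h 9 min
Sat: 8:20 AM–1:18 PM = 4 h 58 min
Total: 11 h 6 min + 7 h 4 min + 7 h 14 min + 11 h 9 min + 4 h 58 min = 41 h 31 min.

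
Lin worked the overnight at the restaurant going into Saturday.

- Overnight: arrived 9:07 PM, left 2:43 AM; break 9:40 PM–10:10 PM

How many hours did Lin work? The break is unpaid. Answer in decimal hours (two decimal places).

5.10 hours

Overnight: 9:07 PM → midnight = 2 h 53 min; midnight → 2:43 AM = 2 h 43 min; span 5 h 36 min; less 30 min break → 5 h 6 min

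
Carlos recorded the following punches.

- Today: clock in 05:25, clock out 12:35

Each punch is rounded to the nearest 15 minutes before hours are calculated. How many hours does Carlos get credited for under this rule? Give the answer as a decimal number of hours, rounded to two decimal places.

7.00 hours

Today: in 05:25→05:30, out 12:35→12:30; 7 h 0 min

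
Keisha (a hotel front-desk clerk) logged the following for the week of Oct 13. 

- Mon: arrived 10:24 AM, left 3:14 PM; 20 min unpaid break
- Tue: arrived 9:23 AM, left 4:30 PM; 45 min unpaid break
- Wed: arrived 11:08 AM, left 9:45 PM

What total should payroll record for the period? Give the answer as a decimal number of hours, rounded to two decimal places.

Mon: 10:24 AM–3:14 PM = 4 h 50 min; less 20 min break → 4 h 30 min
Tue: 9:23 AM–4:30 PM = 7 h 7 min; less 45 min break → 6 h 22 min
Wed: 11:08 AM–9:45 PM = 10 h 37 min
Total: 4 h 30 min + 6 h 22 min + 10 h 37 min = 21 h 29 min.

21.48 hours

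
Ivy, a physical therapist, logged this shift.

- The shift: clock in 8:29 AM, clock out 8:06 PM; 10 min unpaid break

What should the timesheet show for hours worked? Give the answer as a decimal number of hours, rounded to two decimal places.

11.45 hours

The shift: 8:29 AM–8:06 PM = 11 h 37 min; less 10 min break → 11 h 27 min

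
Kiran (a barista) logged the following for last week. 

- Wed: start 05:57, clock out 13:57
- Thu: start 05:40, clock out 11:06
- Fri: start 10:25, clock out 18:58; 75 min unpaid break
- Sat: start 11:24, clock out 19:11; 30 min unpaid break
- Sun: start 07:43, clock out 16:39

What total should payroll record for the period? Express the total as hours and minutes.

36 h 57 min

Wed: 05:57–13:57 = 8 h 0 min
Thu: 05:40–11:06 = 5 h 26 min
Fri: 10:25–18:58 = 8 h 33 min; less 75 min break → 7 h 18 min
Sat: 11:24–19:11 = 7 h 47 min; less 30 min break → 7 h 17 min
Sun: 07:43–16:39 = 8 h 56 min
Total: 8 h 0 min + 5 h 26 min + 7 h 18 min + 7 h 17 min + 8 h 56 min = 36 h 57 min.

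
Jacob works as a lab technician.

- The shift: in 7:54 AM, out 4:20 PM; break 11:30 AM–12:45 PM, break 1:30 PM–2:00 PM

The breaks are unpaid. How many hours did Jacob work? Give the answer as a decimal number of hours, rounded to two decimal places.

The shift: 7:54 AM–4:20 PM = 8 h 26 min; less 105 min break → 6 h 41 min

6.68 hours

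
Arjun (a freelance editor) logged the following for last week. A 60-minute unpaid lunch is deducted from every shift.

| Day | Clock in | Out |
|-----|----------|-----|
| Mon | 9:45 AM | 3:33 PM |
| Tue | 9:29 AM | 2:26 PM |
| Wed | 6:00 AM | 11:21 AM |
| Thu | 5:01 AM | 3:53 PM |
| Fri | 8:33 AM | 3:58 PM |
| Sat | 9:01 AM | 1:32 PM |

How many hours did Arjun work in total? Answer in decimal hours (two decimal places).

Mon: 9:45 AM–3:33 PM = 5 h 48 min; less 60 min break → 4 h 48 min
Tue: 9:29 AM–2:26 PM = 4 h 57 min; less 60 min break → 3 h 57 min
Wed: 6:00 AM–11:21 AM = 5 h 21 min; less 60 min break → 4 h 21 min
Thu: 5:01 AM–3:53 PM = 10 h 52 min; less 60 min break → 9 h 52 min
Fri: 8:33 AM–3:58 PM = 7 h 25 min; less 60 min break → 6 h 25 min
Sat: 9:01 AM–1:32 PM = 4 h 31 min; less 60 min break → 3 h 31 min
Total: 4 h 48 min + 3 h 57 min + 4 h 21 min + 9 h 52 min + 6 h 25 min + 3 h 31 min = 32 h 54 min.

32.90 hours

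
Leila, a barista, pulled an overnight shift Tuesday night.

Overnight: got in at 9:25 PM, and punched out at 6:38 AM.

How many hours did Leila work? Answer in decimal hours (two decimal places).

Overnight: 9:25 PM → midnight = 2 h 35 min; midnight → 6:38 AM = 6 h 38 min; span 9 h 13 min

9.22 hours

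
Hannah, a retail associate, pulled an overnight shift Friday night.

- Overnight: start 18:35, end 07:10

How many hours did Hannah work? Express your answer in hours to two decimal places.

Overnight: 18:35 → midnight = 5 h 25 min; midnight → 07:10 = 7 h 10 min; span 12 h 35 min

12.58 hours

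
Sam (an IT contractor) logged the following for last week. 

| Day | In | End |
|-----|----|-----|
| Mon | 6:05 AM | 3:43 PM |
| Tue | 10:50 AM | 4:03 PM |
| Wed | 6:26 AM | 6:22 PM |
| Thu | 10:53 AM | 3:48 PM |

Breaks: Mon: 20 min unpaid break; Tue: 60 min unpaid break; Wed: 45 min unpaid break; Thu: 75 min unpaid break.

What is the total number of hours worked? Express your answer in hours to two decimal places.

Mon: 6:05 AM–3:43 PM = 9 h 38 min; less 20 min break → 9 h 18 min
Tue: 10:50 AM–4:03 PM = 5 h 13 min; less 60 min break → 4 h 13 min
Wed: 6:26 AM–6:22 PM = 11 h 56 min; less 45 min break → 11 h 11 min
Thu: 10:53 AM–3:48 PM = 4 h 55 min; less 75 min break → 3 h 40 min
Total: 9 h 18 min + 4 h 13 min + 11 h 11 min + 3 h 40 min = 28 h 22 min.

28.37 hours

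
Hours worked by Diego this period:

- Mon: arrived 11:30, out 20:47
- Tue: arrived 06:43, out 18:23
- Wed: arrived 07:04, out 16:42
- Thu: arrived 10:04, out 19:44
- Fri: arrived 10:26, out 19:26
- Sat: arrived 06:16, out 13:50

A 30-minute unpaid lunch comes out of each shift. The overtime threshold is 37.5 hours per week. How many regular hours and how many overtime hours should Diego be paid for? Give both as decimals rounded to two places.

Mon: 11:30–20:47 = 9 h 17 min; less 30 min break → 8 h 47 min
Tue: 06:43–18:23 = 11 h 40 min; less 30 min break → 11 h 10 min
Wed: 07:04–16:42 = 9 h 38 min; less 30 min break → 9 h 8 min
Thu: 10:04–19:44 = 9 h 40 min; less 30 min break → 9 h 10 min
Fri: 10:26–19:26 = 9 h 0 min; less 30 min break → 8 h 30 min
Sat: 06:16–13:50 = 7 h 34 min; less 30 min break → 7 h 4 min
Total worked: 53 h 49 min = 53.82 h.
Threshold 37.5 h → overtime 16 h 19 min, regular 37 h 30 min.

Regular 37.50 hours, overtime 16.32 hours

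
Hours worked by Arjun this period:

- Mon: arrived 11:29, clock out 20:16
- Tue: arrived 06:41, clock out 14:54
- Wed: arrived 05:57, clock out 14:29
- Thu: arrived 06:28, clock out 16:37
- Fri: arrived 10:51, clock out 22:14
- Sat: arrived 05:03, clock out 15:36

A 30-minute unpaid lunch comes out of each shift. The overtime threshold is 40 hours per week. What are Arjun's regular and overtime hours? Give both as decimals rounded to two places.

Regular 40.00 hours, overtime 14.62 hours

Mon: 11:29–20:16 = 8 h 47 min; less 30 min break → 8 h 17 min
Tue: 06:41–14:54 = 8 h 13 min; less 30 min break → 7 h 43 min
Wed: 05:57–14:29 = 8 h 32 min; less 30 min break → 8 h 2 min
Thu: 06:28–16:37 = 10 h 9 min; less 30 min break → 9 h 39 min
Fri: 10:51–22:14 = 11 h 23 min; less 30 min break → 10 h 53 min
Sat: 05:03–15:36 = 10 h 33 min; less 30 min break → 10 h 3 min
Total worked: 54 h 37 min = 54.62 h.
Threshold 40 h → overtime 14 h 37 min, regular 40 h 0 min.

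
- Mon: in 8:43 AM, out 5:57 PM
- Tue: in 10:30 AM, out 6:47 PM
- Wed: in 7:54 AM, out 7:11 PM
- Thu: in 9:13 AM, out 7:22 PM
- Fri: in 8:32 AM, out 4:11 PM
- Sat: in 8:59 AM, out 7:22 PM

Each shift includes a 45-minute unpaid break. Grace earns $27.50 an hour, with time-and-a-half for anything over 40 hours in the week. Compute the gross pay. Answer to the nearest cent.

Mon: 8:43 AM–5:57 PM = 9 h 14 min; less 45 min break → 8 h 29 min
Tue: 10:30 AM–6:47 PM = 8 h 17 min; less 45 min break → 7 h 32 min
Wed: 7:54 AM–7:11 PM = 11 h 17 min; less 45 min break → 10 h 32 min
Thu: 9:13 AM–7:22 PM = 10 h 9 min; less 45 min break → 9 h 24 min
Fri: 8:32 AM–4:11 PM = 7 h 39 min; less 45 min break → 6 h 54 min
Sat: 8:59 AM–7:22 PM = 10 h 23 min; less 45 min break → 9 h 38 min
Total worked: 52 h 29 min = 3149 min.
Regular 40 h 0 min = 2400 min at $27.50/h; overtime 12 h 29 min = 749 min at $41.25/h.
Pay = (2400 × $27.50 + 749 × $41.25) ÷ 60 = $1614.94.

$1614.94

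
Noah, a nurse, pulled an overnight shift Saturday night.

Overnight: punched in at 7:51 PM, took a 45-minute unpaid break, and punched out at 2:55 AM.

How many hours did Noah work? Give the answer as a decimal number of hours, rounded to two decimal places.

Overnight: 7:51 PM → midnight = 4 h 9 min; midnight → 2:55 AM = 2 h 55 min; span 7 h 4 min; less 45 min break → 6 h 19 min

6.32 hours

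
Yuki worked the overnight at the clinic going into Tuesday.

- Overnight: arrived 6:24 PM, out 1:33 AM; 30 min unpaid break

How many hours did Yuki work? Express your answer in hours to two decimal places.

Overnight: 6:24 PM → midnight = 5 h 36 min; midnight → 1:33 AM = 1 h 33 min; span 7 h 9 min; less 30 min break → 6 h 39 min

6.65 hours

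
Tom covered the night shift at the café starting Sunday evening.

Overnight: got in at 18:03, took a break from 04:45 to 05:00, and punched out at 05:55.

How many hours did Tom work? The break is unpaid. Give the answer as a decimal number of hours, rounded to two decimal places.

Overnight: 18:03 → midnight = 5 h 57 min; midnight → 05:55 = 5 h 55 min; span 11 h 52 min; less 15 min break → 11 h 37 min

11.62 hours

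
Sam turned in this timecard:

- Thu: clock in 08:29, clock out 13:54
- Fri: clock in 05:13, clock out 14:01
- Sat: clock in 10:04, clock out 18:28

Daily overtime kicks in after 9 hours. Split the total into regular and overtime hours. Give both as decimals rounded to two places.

Regular 22.62 hours, overtime 0.00 hours

Thu: 08:29–13:54 = 5 h 25 min
Fri: 05:13–14:01 = 8 h 48 min
Sat: 10:04–18:28 = 8 h 24 min
Thu reg 5 h 25 min / OT 0 h 0 min; Fri reg 8 h 48 min / OT 0 h 0 min; Sat reg 8 h 24 min / OT 0 h 0 min.
Totals: regular 22 h 37 min, overtime 0 h 0 min.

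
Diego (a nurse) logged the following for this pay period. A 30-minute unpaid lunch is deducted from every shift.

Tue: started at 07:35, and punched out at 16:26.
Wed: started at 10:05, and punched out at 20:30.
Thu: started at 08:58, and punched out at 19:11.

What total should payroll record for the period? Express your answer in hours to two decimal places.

Tue: 07:35–16:26 = 8 h 51 min; less 30 min break → 8 h 21 min
Wed: 10:05–20:30 = 10 h 25 min; less 30 min break → 9 h 55 min
Thu: 08:58–19:11 = 10 h 13 min; less 30 min break → 9 h 43 min
Total: 8 h 21 min + 9 h 55 min + 9 h 43 min = 27 h 59 min.

27.98 hours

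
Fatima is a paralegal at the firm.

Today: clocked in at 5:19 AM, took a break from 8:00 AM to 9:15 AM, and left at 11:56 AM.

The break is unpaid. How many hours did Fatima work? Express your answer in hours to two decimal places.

Today: 5:19 AM–11:56 AM = 6 h 37 min; less 75 min break → 5 h 22 min

5.37 hours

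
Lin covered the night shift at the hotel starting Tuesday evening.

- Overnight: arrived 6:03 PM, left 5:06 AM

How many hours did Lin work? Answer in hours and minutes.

Overnight: 6:03 PM → midnight = 5 h 57 min; midnight → 5:06 AM = 5 h 6 min; span 11 h 3 min

11 h 3 min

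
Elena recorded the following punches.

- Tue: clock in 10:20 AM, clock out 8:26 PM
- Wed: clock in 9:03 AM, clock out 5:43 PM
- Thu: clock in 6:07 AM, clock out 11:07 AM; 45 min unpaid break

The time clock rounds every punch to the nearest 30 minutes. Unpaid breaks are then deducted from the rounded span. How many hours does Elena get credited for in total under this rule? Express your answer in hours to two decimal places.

Tue: in 10:20 AM→10:30 AM, out 8:26 PM→8:30 PM; 10 h 0 min
Wed: in 9:03 AM→9:00 AM, out 5:43 PM→5:30 PM; 8 h 30 min
Thu: in 6:07 AM→6:00 AM, out 11:07 AM→11:00 AM; 5 h 0 min − 45 min = 4 h 15 min
Total credited: 22 h 45 min.

22.75 hours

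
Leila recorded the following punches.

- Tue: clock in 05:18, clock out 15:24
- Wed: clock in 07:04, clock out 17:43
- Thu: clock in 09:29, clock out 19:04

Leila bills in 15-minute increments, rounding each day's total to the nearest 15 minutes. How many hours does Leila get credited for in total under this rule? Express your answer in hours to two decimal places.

Tue: 05:18–15:24 = 10 h 6 min → rounds to 10 h 0 min
Wed: 07:04–17:43 = 10 h 39 min → rounds to 10 h 45 min
Thu: 09:29–19:04 = 9 h 35 min → rounds to 9 h 30 min
Total credited: 30 h 15 min.

30.25 hours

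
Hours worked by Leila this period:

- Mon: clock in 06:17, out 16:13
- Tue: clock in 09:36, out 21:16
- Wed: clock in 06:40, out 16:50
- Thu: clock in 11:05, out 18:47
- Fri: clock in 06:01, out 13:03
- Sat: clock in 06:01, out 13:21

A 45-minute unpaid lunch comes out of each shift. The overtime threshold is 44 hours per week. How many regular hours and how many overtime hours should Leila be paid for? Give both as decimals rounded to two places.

Mon: 06:17–16:13 = 9 h 56 min; less 45 min break → 9 h 11 min
Tue: 09:36–21:16 = 11 h 40 min; less 45 min break → 10 h 55 min
Wed: 06:40–16:50 = 10 h 10 min; less 45 min break → 9 h 25 min
Thu: 11:05–18:47 = 7 h 42 min; less 45 min break → 6 h 57 min
Fri: 06:01–13:03 = 7 h 2 min; less 45 min break → 6 h 17 min
Sat: 06:01–13:21 = 7 h 20 min; less 45 min break → 6 h 35 min
Total worked: 49 h 20 min = 49.33 h.
Threshold 44 h → overtime 5 h 20 min, regular 44 h 0 min.

Regular 44.00 hours, overtime 5.33 hours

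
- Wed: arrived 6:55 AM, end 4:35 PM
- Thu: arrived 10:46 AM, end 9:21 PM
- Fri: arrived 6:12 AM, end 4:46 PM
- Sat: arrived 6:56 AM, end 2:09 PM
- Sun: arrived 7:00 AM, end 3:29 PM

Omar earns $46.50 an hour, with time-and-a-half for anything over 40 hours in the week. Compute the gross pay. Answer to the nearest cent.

$2314.54

Wed: 6:55 AM–4:35 PM = 9 h 40 min
Thu: 10:46 AM–9:21 PM = 10 h 35 min
Fri: 6:12 AM–4:46 PM = 10 h 34 min
Sat: 6:56 AM–2:09 PM = 7 h 13 min
Sun: 7:00 AM–3:29 PM = 8 h 29 min
Total worked: 46 h 31 min = 2791 min.
Regular 40 h 0 min = 2400 min at $46.50/h; overtime 6 h 31 min = 391 min at $69.75/h.
Pay = (2400 × $46.50 + 391 × $69.75) ÷ 60 = $2314.54.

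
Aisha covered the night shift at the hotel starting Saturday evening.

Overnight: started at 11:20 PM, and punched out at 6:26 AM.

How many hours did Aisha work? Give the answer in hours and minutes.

7 h 6 min

Overnight: 11:20 PM → midnight = 0 h 40 min; midnight → 6:26 AM = 6 h 26 min; span 7 h 6 min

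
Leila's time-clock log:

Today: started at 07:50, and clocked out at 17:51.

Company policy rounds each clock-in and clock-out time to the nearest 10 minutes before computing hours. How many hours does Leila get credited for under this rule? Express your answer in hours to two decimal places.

10.00 hours

Today: in 07:50→07:50, out 17:51→17:50; 10 h 0 min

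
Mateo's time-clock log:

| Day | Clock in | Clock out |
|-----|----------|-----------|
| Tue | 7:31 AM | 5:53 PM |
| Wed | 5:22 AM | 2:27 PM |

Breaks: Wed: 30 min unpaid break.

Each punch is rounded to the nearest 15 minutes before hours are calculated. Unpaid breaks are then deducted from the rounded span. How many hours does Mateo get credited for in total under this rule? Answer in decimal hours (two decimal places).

19.25 hours

Tue: in 7:31 AM→7:30 AM, out 5:53 PM→6:00 PM; 10 h 30 min
Wed: in 5:22 AM→5:15 AM, out 2:27 PM→2:30 PM; 9 h 15 min − 30 min = 8 h 45 min
Total credited: 19 h 15 min.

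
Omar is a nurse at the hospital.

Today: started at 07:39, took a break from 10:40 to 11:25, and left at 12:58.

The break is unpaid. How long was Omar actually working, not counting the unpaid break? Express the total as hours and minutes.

Today: 07:39–12:58 = 5 h 19 min; less 45 min break → 4 h 34 min

4 h 34 min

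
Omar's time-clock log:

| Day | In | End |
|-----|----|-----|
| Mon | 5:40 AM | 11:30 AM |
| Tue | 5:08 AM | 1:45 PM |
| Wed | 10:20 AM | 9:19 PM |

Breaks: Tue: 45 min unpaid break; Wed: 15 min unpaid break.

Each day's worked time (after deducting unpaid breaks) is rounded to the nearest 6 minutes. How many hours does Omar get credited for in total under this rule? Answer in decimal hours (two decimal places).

Mon: 5:40 AM–11:30 AM = 5 h 50 min → rounds to 5 h 48 min
Tue: 5:08 AM–1:45 PM = 8 h 37 min − 45 min = 7 h 52 min → rounds to 7 h 54 min
Wed: 10:20 AM–9:19 PM = 10 h 59 min − 15 min = 10 h 44 min → rounds to 10 h 42 min
Total credited: 24 h 24 min.

24.40 hours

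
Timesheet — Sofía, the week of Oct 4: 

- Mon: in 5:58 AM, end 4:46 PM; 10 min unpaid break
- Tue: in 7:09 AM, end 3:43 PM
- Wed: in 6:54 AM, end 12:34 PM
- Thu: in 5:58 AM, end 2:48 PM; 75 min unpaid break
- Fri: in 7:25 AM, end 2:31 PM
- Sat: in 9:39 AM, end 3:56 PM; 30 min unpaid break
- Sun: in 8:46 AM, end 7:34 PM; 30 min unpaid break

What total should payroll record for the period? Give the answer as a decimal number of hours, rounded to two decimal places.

55.63 hours

Mon: 5:58 AM–4:46 PM = 10 h 48 min; less 10 min break → 10 h 38 min
Tue: 7:09 AM–3:43 PM = 8 h 34 min
Wed: 6:54 AM–12:34 PM = 5 h 40 min
Thu: 5:58 AM–2:48 PM = 8 h 50 min; less 75 min break → 7 h 35 min
Fri: 7:25 AM–2:31 PM = 7 h 6 min
Sat: 9:39 AM–3:56 PM = 6 h 17 min; less 30 min break → 5 h 47 min
Sun: 8:46 AM–7:34 PM = 10 h 48 min; less 30 min break → 10 h 18 min
Total: 10 h 38 min + 8 h 34 min + 5 h 40 min + 7 h 35 min + 7 h 6 min + 5 h 47 min + 10 h 18 min = 55 h 38 min.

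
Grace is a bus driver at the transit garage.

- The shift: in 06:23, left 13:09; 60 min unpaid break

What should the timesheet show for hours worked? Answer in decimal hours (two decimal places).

The shift: 06:23–13:09 = 6 h 46 min; less 60 min break → 5 h 46 min

5.77 hours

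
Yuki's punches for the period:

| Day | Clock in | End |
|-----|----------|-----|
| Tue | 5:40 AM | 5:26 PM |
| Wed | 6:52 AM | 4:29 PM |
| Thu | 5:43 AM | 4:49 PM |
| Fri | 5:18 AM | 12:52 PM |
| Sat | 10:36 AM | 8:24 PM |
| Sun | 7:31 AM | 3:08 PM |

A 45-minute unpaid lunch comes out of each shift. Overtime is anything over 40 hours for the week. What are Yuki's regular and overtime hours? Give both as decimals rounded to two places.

Tue: 5:40 AM–5:26 PM = 11 h 46 min; less 45 min break → 11 h 1 min
Wed: 6:52 AM–4:29 PM = 9 h 37 min; less 45 min break → 8 h 52 min
Thu: 5:43 AM–4:49 PM = 11 h 6 min; less 45 min break → 10 h 21 min
Fri: 5:18 AM–12:52 PM = 7 h 34 min; less 45 min break → 6 h 49 min
Sat: 10:36 AM–8:24 PM = 9 h 48 min; less 45 min break → 9 h 3 min
Sun: 7:31 AM–3:08 PM = 7 h 37 min; less 45 min break → 6 h 52 min
Total worked: 52 h 58 min = 52.97 h.
Threshold 40 h → overtime 12 h 58 min, regular 40 h 0 min.

Regular 40.00 hours, overtime 12.97 hours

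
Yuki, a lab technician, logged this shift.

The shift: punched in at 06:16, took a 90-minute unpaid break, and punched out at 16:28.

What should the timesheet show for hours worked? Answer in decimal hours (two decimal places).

8.70 hours

The shift: 06:16–16:28 = 10 h 12 min; less 90 min break → 8 h 42 min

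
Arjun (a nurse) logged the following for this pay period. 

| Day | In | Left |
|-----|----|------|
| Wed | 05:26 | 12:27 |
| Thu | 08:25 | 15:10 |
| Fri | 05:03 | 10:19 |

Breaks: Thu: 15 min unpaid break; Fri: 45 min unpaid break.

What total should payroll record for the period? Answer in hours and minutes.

18 h 2 min

Wed: 05:26–12:27 = 7 h 1 min
Thu: 08:25–15:10 = 6 h 45 min; less 15 min break → 6 h 30 min
Fri: 05:03–10:19 = 5 h 16 min; less 45 min break → 4 h 31 min
Total: 7 h 1 min + 6 h 30 min + 4 h 31 min = 18 h 2 min.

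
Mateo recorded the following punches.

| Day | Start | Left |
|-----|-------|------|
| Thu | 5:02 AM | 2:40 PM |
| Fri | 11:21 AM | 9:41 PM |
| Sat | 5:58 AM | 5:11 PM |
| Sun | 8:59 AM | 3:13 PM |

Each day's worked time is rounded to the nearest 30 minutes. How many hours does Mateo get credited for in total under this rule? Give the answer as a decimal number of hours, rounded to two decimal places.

37.00 hours

Thu: 5:02 AM–2:40 PM = 9 h 38 min → rounds to 9 h 30 min
Fri: 11:21 AM–9:41 PM = 10 h 20 min → rounds to 10 h 30 min
Sat: 5:58 AM–5:11 PM = 11 h 13 min → rounds to 11 h 0 min
Sun: 8:59 AM–3:13 PM = 6 h 14 min → rounds to 6 h 0 min
Total credited: 37 h 0 min.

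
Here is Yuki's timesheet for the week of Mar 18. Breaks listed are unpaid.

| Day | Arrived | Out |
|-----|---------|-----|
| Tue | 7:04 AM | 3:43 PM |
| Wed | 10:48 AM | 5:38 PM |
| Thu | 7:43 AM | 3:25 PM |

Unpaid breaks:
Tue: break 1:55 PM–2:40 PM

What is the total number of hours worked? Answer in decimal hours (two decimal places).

Tue: 7:04 AM–3:43 PM = 8 h 39 min; less 45 min break → 7 h 54 min
Wed: 10:48 AM–5:38 PM = 6 h 50 min
Thu: 7:43 AM–3:25 PM = 7 h 42 min
Total: 7 h 54 min + 6 h 50 min + 7 h 42 min = 22 h 26 min.

22.43 hours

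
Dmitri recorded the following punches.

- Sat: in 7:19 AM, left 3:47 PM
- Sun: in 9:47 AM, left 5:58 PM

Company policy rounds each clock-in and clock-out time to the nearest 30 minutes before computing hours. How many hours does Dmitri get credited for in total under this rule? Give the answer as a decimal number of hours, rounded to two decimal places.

16.50 hours

Sat: in 7:19 AM→7:30 AM, out 3:47 PM→4:00 PM; 8 h 30 min
Sun: in 9:47 AM→10:00 AM, out 5:58 PM→6:00 PM; 8 h 0 min
Total credited: 16 h 30 min.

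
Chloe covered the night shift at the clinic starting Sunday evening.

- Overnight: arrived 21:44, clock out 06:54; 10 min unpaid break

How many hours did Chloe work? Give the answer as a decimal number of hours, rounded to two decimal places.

Overnight: 21:44 → midnight = 2 h 16 min; midnight → 06:54 = 6 h 54 min; span 9 h 10 min; less 10 min break → 9 h 0 min

9.00 hours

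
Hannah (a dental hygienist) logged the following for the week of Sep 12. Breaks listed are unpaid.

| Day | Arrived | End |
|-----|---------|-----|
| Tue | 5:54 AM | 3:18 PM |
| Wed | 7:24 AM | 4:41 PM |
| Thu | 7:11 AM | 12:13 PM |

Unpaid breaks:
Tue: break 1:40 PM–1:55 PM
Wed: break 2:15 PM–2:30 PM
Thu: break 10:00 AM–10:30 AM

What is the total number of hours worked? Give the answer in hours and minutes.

22 h 43 min

Tue: 5:54 AM–3:18 PM = 9 h 24 min; less 15 min break → 9 h 9 min
Wed: 7:24 AM–4:41 PM = 9 h 17 min; less 15 min break → 9 h 2 min
Thu: 7:11 AM–12:13 PM = 5 h 2 min; less 30 min break → 4 h 32 min
Total: 9 h 9 min + 9 h 2 min + 4 h 32 min = 22 h 43 min.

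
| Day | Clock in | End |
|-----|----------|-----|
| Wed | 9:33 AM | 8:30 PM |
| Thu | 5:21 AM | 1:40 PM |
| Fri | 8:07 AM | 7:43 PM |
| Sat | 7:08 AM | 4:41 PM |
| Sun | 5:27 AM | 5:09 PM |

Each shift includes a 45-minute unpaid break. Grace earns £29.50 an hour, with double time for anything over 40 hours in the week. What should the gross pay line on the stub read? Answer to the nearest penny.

£1673.63

Wed: 9:33 AM–8:30 PM = 10 h 57 min; less 45 min break → 10 h 12 min
Thu: 5:21 AM–1:40 PM = 8 h 19 min; less 45 min break → 7 h 34 min
Fri: 8:07 AM–7:43 PM = 11 h 36 min; less 45 min break → 10 h 51 min
Sat: 7:08 AM–4:41 PM = 9 h 33 min; less 45 min break → 8 h 48 min
Sun: 5:27 AM–5:09 PM = 11 h 42 min; less 45 min break → 10 h 57 min
Total worked: 48 h 22 min = 2902 min.
Regular 40 h 0 min = 2400 min at £29.50/h; overtime 8 h 22 min = 502 min at £59.00/h.
Pay = (2400 × £29.50 + 502 × £59.00) ÷ 60 = £1673.63.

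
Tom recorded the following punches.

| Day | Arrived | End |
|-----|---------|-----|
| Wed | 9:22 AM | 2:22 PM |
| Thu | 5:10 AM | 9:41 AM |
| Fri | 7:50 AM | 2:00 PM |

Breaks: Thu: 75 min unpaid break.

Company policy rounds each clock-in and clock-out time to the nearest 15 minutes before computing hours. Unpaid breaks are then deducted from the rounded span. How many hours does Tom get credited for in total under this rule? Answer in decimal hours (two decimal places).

Wed: in 9:22 AM→9:15 AM, out 2:22 PM→2:15 PM; 5 h 0 min
Thu: in 5:10 AM→5:15 AM, out 9:41 AM→9:45 AM; 4 h 30 min − 75 min = 3 h 15 min
Fri: in 7:50 AM→7:45 AM, out 2:00 PM→2:00 PM; 6 h 15 min
Total credited: 14 h 30 min.

14.50 hours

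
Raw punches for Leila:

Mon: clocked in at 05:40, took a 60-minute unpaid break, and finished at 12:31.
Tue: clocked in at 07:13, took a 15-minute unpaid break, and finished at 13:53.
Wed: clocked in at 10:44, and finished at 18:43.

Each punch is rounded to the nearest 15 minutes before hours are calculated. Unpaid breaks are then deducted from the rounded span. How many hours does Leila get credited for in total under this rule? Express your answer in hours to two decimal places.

Mon: in 05:40→05:45, out 12:31→12:30; 6 h 45 min − 60 min = 5 h 45 min
Tue: in 07:13→07:15, out 13:53→14:00; 6 h 45 min − 15 min = 6 h 30 min
Wed: in 10:44→10:45, out 18:43→18:45; 8 h 0 min
Total credited: 20 h 15 min.

20.25 hours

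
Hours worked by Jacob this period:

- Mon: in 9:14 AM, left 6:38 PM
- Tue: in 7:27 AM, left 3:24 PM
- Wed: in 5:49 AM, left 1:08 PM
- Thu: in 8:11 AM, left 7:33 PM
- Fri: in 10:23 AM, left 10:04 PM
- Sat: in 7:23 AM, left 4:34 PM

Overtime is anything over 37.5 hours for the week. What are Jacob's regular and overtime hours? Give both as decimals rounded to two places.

Regular 37.50 hours, overtime 19.40 hours

Mon: 9:14 AM–6:38 PM = 9 h 24 min
Tue: 7:27 AM–3:24 PM = 7 h 57 min
Wed: 5:49 AM–1:08 PM = 7 h 19 min
Thu: 8:11 AM–7:33 PM = 11 h 22 min
Fri: 10:23 AM–10:04 PM = 11 h 41 min
Sat: 7:23 AM–4:34 PM = 9 h 11 min
Total worked: 56 h 54 min = 56.90 h.
Threshold 37.5 h → overtime 19 h 24 min, regular 37 h 30 min.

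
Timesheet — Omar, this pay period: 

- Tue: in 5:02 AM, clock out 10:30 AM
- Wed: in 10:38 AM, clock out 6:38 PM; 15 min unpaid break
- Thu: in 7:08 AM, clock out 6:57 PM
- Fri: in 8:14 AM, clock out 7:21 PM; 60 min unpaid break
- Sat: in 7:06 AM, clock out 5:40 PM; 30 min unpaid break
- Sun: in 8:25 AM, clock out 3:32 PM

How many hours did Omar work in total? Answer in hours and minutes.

52 h 20 min

Tue: 5:02 AM–10:30 AM = 5 h 28 min
Wed: 10:38 AM–6:38 PM = 8 h 0 min; less 15 min break → 7 h 45 min
Thu: 7:08 AM–6:57 PM = 11 h 49 min
Fri: 8:14 AM–7:21 PM = 11 h 7 min; less 60 min break → 10 h 7 min
Sat: 7:06 AM–5:40 PM = 10 h 34 min; less 30 min break → 10 h 4 min
Sun: 8:25 AM–3:32 PM = 7 h 7 min
Total: 5 h 28 min + 7 h 45 min + 11 h 49 min + 10 h 7 min + 10 h 4 min + 7 h 7 min = 52 h 20 min.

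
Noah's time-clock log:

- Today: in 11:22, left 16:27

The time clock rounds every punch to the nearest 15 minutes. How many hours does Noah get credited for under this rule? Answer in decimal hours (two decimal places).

Today: in 11:22→11:15, out 16:27→16:30; 5 h 15 min

5.25 hours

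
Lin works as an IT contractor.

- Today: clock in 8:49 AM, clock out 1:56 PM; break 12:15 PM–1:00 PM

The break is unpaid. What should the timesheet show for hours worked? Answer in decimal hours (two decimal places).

Today: 8:49 AM–1:56 PM = 5 h 7 min; less 45 min break → 4 h 22 min

4.37 hours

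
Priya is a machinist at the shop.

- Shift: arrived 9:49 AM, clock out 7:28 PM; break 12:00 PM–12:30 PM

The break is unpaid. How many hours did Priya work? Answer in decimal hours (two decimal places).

9.15 hours

Shift: 9:49 AM–7:28 PM = 9 h 39 min; less 30 min break → 9 h 9 min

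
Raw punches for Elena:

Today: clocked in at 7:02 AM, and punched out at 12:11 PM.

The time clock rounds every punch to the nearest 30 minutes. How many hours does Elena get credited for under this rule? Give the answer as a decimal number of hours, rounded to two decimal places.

Today: in 7:02 AM→7:00 AM, out 12:11 PM→12:00 PM; 5 h 0 min

5.00 hours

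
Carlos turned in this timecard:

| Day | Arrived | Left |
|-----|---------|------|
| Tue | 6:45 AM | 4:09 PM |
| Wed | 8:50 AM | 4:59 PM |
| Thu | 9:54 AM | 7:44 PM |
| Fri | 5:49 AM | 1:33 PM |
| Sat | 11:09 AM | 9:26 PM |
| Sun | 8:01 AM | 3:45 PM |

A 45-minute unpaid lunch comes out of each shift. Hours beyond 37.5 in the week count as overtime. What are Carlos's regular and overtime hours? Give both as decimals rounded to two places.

Tue: 6:45 AM–4:09 PM = 9 h 24 min; less 45 min break → 8 h 39 min
Wed: 8:50 AM–4:59 PM = 8 h 9 min; less 45 min break → 7 h 24 min
Thu: 9:54 AM–7:44 PM = 9 h 50 min; less 45 min break → 9 h 5 min
Fri: 5:49 AM–1:33 PM = 7 h 44 min; less 45 min break → 6 h 59 min
Sat: 11:09 AM–9:26 PM = 10 h 17 min; less 45 min break → 9 h 32 min
Sun: 8:01 AM–3:45 PM = 7 h 44 min; less 45 min break → 6 h 59 min
Total worked: 48 h 38 min = 48.63 h.
Threshold 37.5 h → overtime 11 h 8 min, regular 37 h 30 min.

Regular 37.50 hours, overtime 11.13 hours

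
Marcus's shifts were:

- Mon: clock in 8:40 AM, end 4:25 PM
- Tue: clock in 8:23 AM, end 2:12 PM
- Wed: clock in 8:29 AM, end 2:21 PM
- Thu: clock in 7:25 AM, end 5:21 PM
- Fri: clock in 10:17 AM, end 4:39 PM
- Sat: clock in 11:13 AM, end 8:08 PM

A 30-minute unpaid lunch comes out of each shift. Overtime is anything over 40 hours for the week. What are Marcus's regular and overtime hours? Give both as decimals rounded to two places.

Regular 40.00 hours, overtime 1.65 hours

Mon: 8:40 AM–4:25 PM = 7 h 45 min; less 30 min break → 7 h 15 min
Tue: 8:23 AM–2:12 PM = 5 h 49 min; less 30 min break → 5 h 19 min
Wed: 8:29 AM–2:21 PM = 5 h 52 min; less 30 min break → 5 h 22 min
Thu: 7:25 AM–5:21 PM = 9 h 56 min; less 30 min break → 9 h 26 min
Fri: 10:17 AM–4:39 PM = 6 h 22 min; less 30 min break → 5 h 52 min
Sat: 11:13 AM–8:08 PM = 8 h 55 min; less 30 min break → 8 h 25 min
Total worked: 41 h 39 min = 41.65 h.
Threshold 40 h → overtime 1 h 39 min, regular 40 h 0 min.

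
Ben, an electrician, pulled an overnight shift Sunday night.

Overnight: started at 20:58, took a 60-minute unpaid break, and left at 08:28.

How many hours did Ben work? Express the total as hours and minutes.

Overnight: 20:58 → midnight = 3 h 2 min; midnight → 08:28 = 8 h 28 min; span 11 h 30 min; less 60 min break → 10 h 30 min

10 h 30 min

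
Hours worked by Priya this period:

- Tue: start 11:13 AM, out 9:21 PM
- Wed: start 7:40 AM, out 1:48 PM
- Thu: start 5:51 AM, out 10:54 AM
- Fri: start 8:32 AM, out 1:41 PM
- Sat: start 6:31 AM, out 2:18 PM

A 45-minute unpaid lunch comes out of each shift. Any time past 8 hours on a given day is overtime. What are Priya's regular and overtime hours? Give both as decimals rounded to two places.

Tue: 11:13 AM–9:21 PM = 10 h 8 min; less 45 min break → 9 h 23 min
Wed: 7:40 AM–1:48 PM = 6 h 8 min; less 45 min break → 5 h 23 min
Thu: 5:51 AM–10:54 AM = 5 h 3 min; less 45 min break → 4 h 18 min
Fri: 8:32 AM–1:41 PM = 5 h 9 min; less 45 min break → 4 h 24 min
Sat: 6:31 AM–2:18 PM = 7 h 47 min; less 45 min break → 7 h 2 min
Tue reg 8 h 0 min / OT 1 h 23 min; Wed reg 5 h 23 min / OT 0 h 0 min; Thu reg 4 h 18 min / OT 0 h 0 min; Fri reg 4 h 24 min / OT 0 h 0 min; Sat reg 7 h 2 min / OT 0 h 0 min.
Totals: regular 29 h 7 min, overtime 1 h 23 min.

Regular 29.12 hours, overtime 1.38 hours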